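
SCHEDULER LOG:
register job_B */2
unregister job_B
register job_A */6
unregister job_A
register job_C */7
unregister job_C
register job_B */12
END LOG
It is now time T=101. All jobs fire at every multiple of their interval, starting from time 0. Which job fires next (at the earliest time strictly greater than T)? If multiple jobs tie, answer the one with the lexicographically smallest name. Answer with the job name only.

Op 1: register job_B */2 -> active={job_B:*/2}
Op 2: unregister job_B -> active={}
Op 3: register job_A */6 -> active={job_A:*/6}
Op 4: unregister job_A -> active={}
Op 5: register job_C */7 -> active={job_C:*/7}
Op 6: unregister job_C -> active={}
Op 7: register job_B */12 -> active={job_B:*/12}
  job_B: interval 12, next fire after T=101 is 108
Earliest = 108, winner (lex tiebreak) = job_B

Answer: job_B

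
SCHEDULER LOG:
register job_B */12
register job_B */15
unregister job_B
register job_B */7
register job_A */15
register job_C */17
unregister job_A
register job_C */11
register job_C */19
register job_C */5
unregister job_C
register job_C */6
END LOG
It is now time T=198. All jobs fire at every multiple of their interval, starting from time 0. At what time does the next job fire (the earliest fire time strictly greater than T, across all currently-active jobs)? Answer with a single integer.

Op 1: register job_B */12 -> active={job_B:*/12}
Op 2: register job_B */15 -> active={job_B:*/15}
Op 3: unregister job_B -> active={}
Op 4: register job_B */7 -> active={job_B:*/7}
Op 5: register job_A */15 -> active={job_A:*/15, job_B:*/7}
Op 6: register job_C */17 -> active={job_A:*/15, job_B:*/7, job_C:*/17}
Op 7: unregister job_A -> active={job_B:*/7, job_C:*/17}
Op 8: register job_C */11 -> active={job_B:*/7, job_C:*/11}
Op 9: register job_C */19 -> active={job_B:*/7, job_C:*/19}
Op 10: register job_C */5 -> active={job_B:*/7, job_C:*/5}
Op 11: unregister job_C -> active={job_B:*/7}
Op 12: register job_C */6 -> active={job_B:*/7, job_C:*/6}
  job_B: interval 7, next fire after T=198 is 203
  job_C: interval 6, next fire after T=198 is 204
Earliest fire time = 203 (job job_B)

Answer: 203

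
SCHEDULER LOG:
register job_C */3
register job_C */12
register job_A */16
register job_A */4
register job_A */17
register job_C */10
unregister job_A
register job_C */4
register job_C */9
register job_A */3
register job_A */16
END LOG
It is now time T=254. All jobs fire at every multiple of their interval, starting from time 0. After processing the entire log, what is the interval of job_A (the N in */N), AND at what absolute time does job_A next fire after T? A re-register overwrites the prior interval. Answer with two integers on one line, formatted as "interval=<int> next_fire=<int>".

Answer: interval=16 next_fire=256

Derivation:
Op 1: register job_C */3 -> active={job_C:*/3}
Op 2: register job_C */12 -> active={job_C:*/12}
Op 3: register job_A */16 -> active={job_A:*/16, job_C:*/12}
Op 4: register job_A */4 -> active={job_A:*/4, job_C:*/12}
Op 5: register job_A */17 -> active={job_A:*/17, job_C:*/12}
Op 6: register job_C */10 -> active={job_A:*/17, job_C:*/10}
Op 7: unregister job_A -> active={job_C:*/10}
Op 8: register job_C */4 -> active={job_C:*/4}
Op 9: register job_C */9 -> active={job_C:*/9}
Op 10: register job_A */3 -> active={job_A:*/3, job_C:*/9}
Op 11: register job_A */16 -> active={job_A:*/16, job_C:*/9}
Final interval of job_A = 16
Next fire of job_A after T=254: (254//16+1)*16 = 256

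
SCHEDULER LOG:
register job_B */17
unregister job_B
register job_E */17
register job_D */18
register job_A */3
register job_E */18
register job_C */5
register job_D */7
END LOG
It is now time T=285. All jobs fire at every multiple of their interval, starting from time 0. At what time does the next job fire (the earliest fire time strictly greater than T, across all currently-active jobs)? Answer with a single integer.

Answer: 287

Derivation:
Op 1: register job_B */17 -> active={job_B:*/17}
Op 2: unregister job_B -> active={}
Op 3: register job_E */17 -> active={job_E:*/17}
Op 4: register job_D */18 -> active={job_D:*/18, job_E:*/17}
Op 5: register job_A */3 -> active={job_A:*/3, job_D:*/18, job_E:*/17}
Op 6: register job_E */18 -> active={job_A:*/3, job_D:*/18, job_E:*/18}
Op 7: register job_C */5 -> active={job_A:*/3, job_C:*/5, job_D:*/18, job_E:*/18}
Op 8: register job_D */7 -> active={job_A:*/3, job_C:*/5, job_D:*/7, job_E:*/18}
  job_A: interval 3, next fire after T=285 is 288
  job_C: interval 5, next fire after T=285 is 290
  job_D: interval 7, next fire after T=285 is 287
  job_E: interval 18, next fire after T=285 is 288
Earliest fire time = 287 (job job_D)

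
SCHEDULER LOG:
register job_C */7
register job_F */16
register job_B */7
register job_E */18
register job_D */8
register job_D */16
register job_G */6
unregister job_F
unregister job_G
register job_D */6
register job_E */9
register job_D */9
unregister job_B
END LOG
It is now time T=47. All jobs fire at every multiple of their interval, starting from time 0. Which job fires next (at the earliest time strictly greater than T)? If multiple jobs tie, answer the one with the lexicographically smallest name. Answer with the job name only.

Op 1: register job_C */7 -> active={job_C:*/7}
Op 2: register job_F */16 -> active={job_C:*/7, job_F:*/16}
Op 3: register job_B */7 -> active={job_B:*/7, job_C:*/7, job_F:*/16}
Op 4: register job_E */18 -> active={job_B:*/7, job_C:*/7, job_E:*/18, job_F:*/16}
Op 5: register job_D */8 -> active={job_B:*/7, job_C:*/7, job_D:*/8, job_E:*/18, job_F:*/16}
Op 6: register job_D */16 -> active={job_B:*/7, job_C:*/7, job_D:*/16, job_E:*/18, job_F:*/16}
Op 7: register job_G */6 -> active={job_B:*/7, job_C:*/7, job_D:*/16, job_E:*/18, job_F:*/16, job_G:*/6}
Op 8: unregister job_F -> active={job_B:*/7, job_C:*/7, job_D:*/16, job_E:*/18, job_G:*/6}
Op 9: unregister job_G -> active={job_B:*/7, job_C:*/7, job_D:*/16, job_E:*/18}
Op 10: register job_D */6 -> active={job_B:*/7, job_C:*/7, job_D:*/6, job_E:*/18}
Op 11: register job_E */9 -> active={job_B:*/7, job_C:*/7, job_D:*/6, job_E:*/9}
Op 12: register job_D */9 -> active={job_B:*/7, job_C:*/7, job_D:*/9, job_E:*/9}
Op 13: unregister job_B -> active={job_C:*/7, job_D:*/9, job_E:*/9}
  job_C: interval 7, next fire after T=47 is 49
  job_D: interval 9, next fire after T=47 is 54
  job_E: interval 9, next fire after T=47 is 54
Earliest = 49, winner (lex tiebreak) = job_C

Answer: job_C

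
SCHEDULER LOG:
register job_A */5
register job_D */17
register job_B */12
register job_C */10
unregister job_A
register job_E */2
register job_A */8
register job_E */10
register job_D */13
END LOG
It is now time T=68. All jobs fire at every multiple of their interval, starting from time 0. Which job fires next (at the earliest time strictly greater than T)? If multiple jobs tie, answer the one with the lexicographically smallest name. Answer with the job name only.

Answer: job_C

Derivation:
Op 1: register job_A */5 -> active={job_A:*/5}
Op 2: register job_D */17 -> active={job_A:*/5, job_D:*/17}
Op 3: register job_B */12 -> active={job_A:*/5, job_B:*/12, job_D:*/17}
Op 4: register job_C */10 -> active={job_A:*/5, job_B:*/12, job_C:*/10, job_D:*/17}
Op 5: unregister job_A -> active={job_B:*/12, job_C:*/10, job_D:*/17}
Op 6: register job_E */2 -> active={job_B:*/12, job_C:*/10, job_D:*/17, job_E:*/2}
Op 7: register job_A */8 -> active={job_A:*/8, job_B:*/12, job_C:*/10, job_D:*/17, job_E:*/2}
Op 8: register job_E */10 -> active={job_A:*/8, job_B:*/12, job_C:*/10, job_D:*/17, job_E:*/10}
Op 9: register job_D */13 -> active={job_A:*/8, job_B:*/12, job_C:*/10, job_D:*/13, job_E:*/10}
  job_A: interval 8, next fire after T=68 is 72
  job_B: interval 12, next fire after T=68 is 72
  job_C: interval 10, next fire after T=68 is 70
  job_D: interval 13, next fire after T=68 is 78
  job_E: interval 10, next fire after T=68 is 70
Earliest = 70, winner (lex tiebreak) = job_C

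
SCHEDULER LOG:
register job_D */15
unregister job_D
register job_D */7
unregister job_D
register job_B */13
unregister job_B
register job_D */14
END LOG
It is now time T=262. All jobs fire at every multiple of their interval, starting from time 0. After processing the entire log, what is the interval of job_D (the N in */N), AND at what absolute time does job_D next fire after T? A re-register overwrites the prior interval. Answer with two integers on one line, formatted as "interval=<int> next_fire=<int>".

Answer: interval=14 next_fire=266

Derivation:
Op 1: register job_D */15 -> active={job_D:*/15}
Op 2: unregister job_D -> active={}
Op 3: register job_D */7 -> active={job_D:*/7}
Op 4: unregister job_D -> active={}
Op 5: register job_B */13 -> active={job_B:*/13}
Op 6: unregister job_B -> active={}
Op 7: register job_D */14 -> active={job_D:*/14}
Final interval of job_D = 14
Next fire of job_D after T=262: (262//14+1)*14 = 266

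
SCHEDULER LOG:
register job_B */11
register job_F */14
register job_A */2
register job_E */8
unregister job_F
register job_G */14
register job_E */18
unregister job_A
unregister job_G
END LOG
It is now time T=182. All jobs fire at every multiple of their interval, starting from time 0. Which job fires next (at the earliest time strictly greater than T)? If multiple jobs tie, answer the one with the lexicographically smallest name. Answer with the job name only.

Op 1: register job_B */11 -> active={job_B:*/11}
Op 2: register job_F */14 -> active={job_B:*/11, job_F:*/14}
Op 3: register job_A */2 -> active={job_A:*/2, job_B:*/11, job_F:*/14}
Op 4: register job_E */8 -> active={job_A:*/2, job_B:*/11, job_E:*/8, job_F:*/14}
Op 5: unregister job_F -> active={job_A:*/2, job_B:*/11, job_E:*/8}
Op 6: register job_G */14 -> active={job_A:*/2, job_B:*/11, job_E:*/8, job_G:*/14}
Op 7: register job_E */18 -> active={job_A:*/2, job_B:*/11, job_E:*/18, job_G:*/14}
Op 8: unregister job_A -> active={job_B:*/11, job_E:*/18, job_G:*/14}
Op 9: unregister job_G -> active={job_B:*/11, job_E:*/18}
  job_B: interval 11, next fire after T=182 is 187
  job_E: interval 18, next fire after T=182 is 198
Earliest = 187, winner (lex tiebreak) = job_B

Answer: job_B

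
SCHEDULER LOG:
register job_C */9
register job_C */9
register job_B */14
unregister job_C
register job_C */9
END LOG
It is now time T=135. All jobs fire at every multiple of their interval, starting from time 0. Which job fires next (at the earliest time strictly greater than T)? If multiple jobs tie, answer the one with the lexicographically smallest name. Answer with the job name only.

Answer: job_B

Derivation:
Op 1: register job_C */9 -> active={job_C:*/9}
Op 2: register job_C */9 -> active={job_C:*/9}
Op 3: register job_B */14 -> active={job_B:*/14, job_C:*/9}
Op 4: unregister job_C -> active={job_B:*/14}
Op 5: register job_C */9 -> active={job_B:*/14, job_C:*/9}
  job_B: interval 14, next fire after T=135 is 140
  job_C: interval 9, next fire after T=135 is 144
Earliest = 140, winner (lex tiebreak) = job_B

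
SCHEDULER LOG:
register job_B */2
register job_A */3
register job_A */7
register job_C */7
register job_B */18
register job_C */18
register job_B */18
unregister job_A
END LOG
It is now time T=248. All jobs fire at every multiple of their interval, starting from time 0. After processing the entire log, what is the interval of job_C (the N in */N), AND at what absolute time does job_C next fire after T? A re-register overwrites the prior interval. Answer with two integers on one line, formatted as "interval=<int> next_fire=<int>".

Answer: interval=18 next_fire=252

Derivation:
Op 1: register job_B */2 -> active={job_B:*/2}
Op 2: register job_A */3 -> active={job_A:*/3, job_B:*/2}
Op 3: register job_A */7 -> active={job_A:*/7, job_B:*/2}
Op 4: register job_C */7 -> active={job_A:*/7, job_B:*/2, job_C:*/7}
Op 5: register job_B */18 -> active={job_A:*/7, job_B:*/18, job_C:*/7}
Op 6: register job_C */18 -> active={job_A:*/7, job_B:*/18, job_C:*/18}
Op 7: register job_B */18 -> active={job_A:*/7, job_B:*/18, job_C:*/18}
Op 8: unregister job_A -> active={job_B:*/18, job_C:*/18}
Final interval of job_C = 18
Next fire of job_C after T=248: (248//18+1)*18 = 252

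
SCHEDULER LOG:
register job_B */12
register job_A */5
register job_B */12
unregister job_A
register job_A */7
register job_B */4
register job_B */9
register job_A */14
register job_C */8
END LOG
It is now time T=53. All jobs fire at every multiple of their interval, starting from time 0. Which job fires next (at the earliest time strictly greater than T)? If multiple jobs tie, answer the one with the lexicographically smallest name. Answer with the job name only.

Op 1: register job_B */12 -> active={job_B:*/12}
Op 2: register job_A */5 -> active={job_A:*/5, job_B:*/12}
Op 3: register job_B */12 -> active={job_A:*/5, job_B:*/12}
Op 4: unregister job_A -> active={job_B:*/12}
Op 5: register job_A */7 -> active={job_A:*/7, job_B:*/12}
Op 6: register job_B */4 -> active={job_A:*/7, job_B:*/4}
Op 7: register job_B */9 -> active={job_A:*/7, job_B:*/9}
Op 8: register job_A */14 -> active={job_A:*/14, job_B:*/9}
Op 9: register job_C */8 -> active={job_A:*/14, job_B:*/9, job_C:*/8}
  job_A: interval 14, next fire after T=53 is 56
  job_B: interval 9, next fire after T=53 is 54
  job_C: interval 8, next fire after T=53 is 56
Earliest = 54, winner (lex tiebreak) = job_B

Answer: job_B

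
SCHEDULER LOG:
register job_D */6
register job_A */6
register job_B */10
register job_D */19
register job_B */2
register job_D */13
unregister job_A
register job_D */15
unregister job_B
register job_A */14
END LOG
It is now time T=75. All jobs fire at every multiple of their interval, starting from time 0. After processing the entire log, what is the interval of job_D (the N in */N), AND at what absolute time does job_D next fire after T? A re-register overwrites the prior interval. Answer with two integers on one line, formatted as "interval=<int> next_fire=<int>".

Answer: interval=15 next_fire=90

Derivation:
Op 1: register job_D */6 -> active={job_D:*/6}
Op 2: register job_A */6 -> active={job_A:*/6, job_D:*/6}
Op 3: register job_B */10 -> active={job_A:*/6, job_B:*/10, job_D:*/6}
Op 4: register job_D */19 -> active={job_A:*/6, job_B:*/10, job_D:*/19}
Op 5: register job_B */2 -> active={job_A:*/6, job_B:*/2, job_D:*/19}
Op 6: register job_D */13 -> active={job_A:*/6, job_B:*/2, job_D:*/13}
Op 7: unregister job_A -> active={job_B:*/2, job_D:*/13}
Op 8: register job_D */15 -> active={job_B:*/2, job_D:*/15}
Op 9: unregister job_B -> active={job_D:*/15}
Op 10: register job_A */14 -> active={job_A:*/14, job_D:*/15}
Final interval of job_D = 15
Next fire of job_D after T=75: (75//15+1)*15 = 90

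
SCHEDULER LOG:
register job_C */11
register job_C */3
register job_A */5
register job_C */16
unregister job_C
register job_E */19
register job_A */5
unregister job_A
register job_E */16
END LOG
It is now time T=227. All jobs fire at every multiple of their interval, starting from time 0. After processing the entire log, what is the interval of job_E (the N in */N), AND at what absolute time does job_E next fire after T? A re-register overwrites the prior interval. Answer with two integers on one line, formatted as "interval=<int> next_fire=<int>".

Op 1: register job_C */11 -> active={job_C:*/11}
Op 2: register job_C */3 -> active={job_C:*/3}
Op 3: register job_A */5 -> active={job_A:*/5, job_C:*/3}
Op 4: register job_C */16 -> active={job_A:*/5, job_C:*/16}
Op 5: unregister job_C -> active={job_A:*/5}
Op 6: register job_E */19 -> active={job_A:*/5, job_E:*/19}
Op 7: register job_A */5 -> active={job_A:*/5, job_E:*/19}
Op 8: unregister job_A -> active={job_E:*/19}
Op 9: register job_E */16 -> active={job_E:*/16}
Final interval of job_E = 16
Next fire of job_E after T=227: (227//16+1)*16 = 240

Answer: interval=16 next_fire=240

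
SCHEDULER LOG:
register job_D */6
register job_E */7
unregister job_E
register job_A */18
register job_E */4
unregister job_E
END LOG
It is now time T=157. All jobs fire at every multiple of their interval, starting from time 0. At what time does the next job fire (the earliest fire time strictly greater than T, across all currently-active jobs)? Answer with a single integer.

Answer: 162

Derivation:
Op 1: register job_D */6 -> active={job_D:*/6}
Op 2: register job_E */7 -> active={job_D:*/6, job_E:*/7}
Op 3: unregister job_E -> active={job_D:*/6}
Op 4: register job_A */18 -> active={job_A:*/18, job_D:*/6}
Op 5: register job_E */4 -> active={job_A:*/18, job_D:*/6, job_E:*/4}
Op 6: unregister job_E -> active={job_A:*/18, job_D:*/6}
  job_A: interval 18, next fire after T=157 is 162
  job_D: interval 6, next fire after T=157 is 162
Earliest fire time = 162 (job job_A)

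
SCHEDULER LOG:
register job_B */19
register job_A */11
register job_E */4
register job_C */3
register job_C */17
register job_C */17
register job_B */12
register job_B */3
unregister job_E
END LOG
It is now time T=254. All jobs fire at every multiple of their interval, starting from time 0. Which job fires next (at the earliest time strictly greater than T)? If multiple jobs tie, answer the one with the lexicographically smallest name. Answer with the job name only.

Op 1: register job_B */19 -> active={job_B:*/19}
Op 2: register job_A */11 -> active={job_A:*/11, job_B:*/19}
Op 3: register job_E */4 -> active={job_A:*/11, job_B:*/19, job_E:*/4}
Op 4: register job_C */3 -> active={job_A:*/11, job_B:*/19, job_C:*/3, job_E:*/4}
Op 5: register job_C */17 -> active={job_A:*/11, job_B:*/19, job_C:*/17, job_E:*/4}
Op 6: register job_C */17 -> active={job_A:*/11, job_B:*/19, job_C:*/17, job_E:*/4}
Op 7: register job_B */12 -> active={job_A:*/11, job_B:*/12, job_C:*/17, job_E:*/4}
Op 8: register job_B */3 -> active={job_A:*/11, job_B:*/3, job_C:*/17, job_E:*/4}
Op 9: unregister job_E -> active={job_A:*/11, job_B:*/3, job_C:*/17}
  job_A: interval 11, next fire after T=254 is 264
  job_B: interval 3, next fire after T=254 is 255
  job_C: interval 17, next fire after T=254 is 255
Earliest = 255, winner (lex tiebreak) = job_B

Answer: job_B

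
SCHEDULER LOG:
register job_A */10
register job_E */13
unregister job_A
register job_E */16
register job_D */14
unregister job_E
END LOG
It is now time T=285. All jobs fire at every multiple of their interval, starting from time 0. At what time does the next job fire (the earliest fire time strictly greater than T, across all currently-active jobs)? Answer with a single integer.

Op 1: register job_A */10 -> active={job_A:*/10}
Op 2: register job_E */13 -> active={job_A:*/10, job_E:*/13}
Op 3: unregister job_A -> active={job_E:*/13}
Op 4: register job_E */16 -> active={job_E:*/16}
Op 5: register job_D */14 -> active={job_D:*/14, job_E:*/16}
Op 6: unregister job_E -> active={job_D:*/14}
  job_D: interval 14, next fire after T=285 is 294
Earliest fire time = 294 (job job_D)

Answer: 294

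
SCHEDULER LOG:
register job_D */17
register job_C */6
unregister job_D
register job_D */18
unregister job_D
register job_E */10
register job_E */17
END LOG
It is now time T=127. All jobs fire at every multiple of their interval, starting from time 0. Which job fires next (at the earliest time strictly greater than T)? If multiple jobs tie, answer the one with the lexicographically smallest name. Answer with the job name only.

Op 1: register job_D */17 -> active={job_D:*/17}
Op 2: register job_C */6 -> active={job_C:*/6, job_D:*/17}
Op 3: unregister job_D -> active={job_C:*/6}
Op 4: register job_D */18 -> active={job_C:*/6, job_D:*/18}
Op 5: unregister job_D -> active={job_C:*/6}
Op 6: register job_E */10 -> active={job_C:*/6, job_E:*/10}
Op 7: register job_E */17 -> active={job_C:*/6, job_E:*/17}
  job_C: interval 6, next fire after T=127 is 132
  job_E: interval 17, next fire after T=127 is 136
Earliest = 132, winner (lex tiebreak) = job_C

Answer: job_C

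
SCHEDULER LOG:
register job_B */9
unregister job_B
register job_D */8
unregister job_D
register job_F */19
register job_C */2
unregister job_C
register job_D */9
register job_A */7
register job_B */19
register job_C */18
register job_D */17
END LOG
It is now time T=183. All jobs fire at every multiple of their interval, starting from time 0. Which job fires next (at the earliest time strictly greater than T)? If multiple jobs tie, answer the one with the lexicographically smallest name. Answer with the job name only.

Answer: job_D

Derivation:
Op 1: register job_B */9 -> active={job_B:*/9}
Op 2: unregister job_B -> active={}
Op 3: register job_D */8 -> active={job_D:*/8}
Op 4: unregister job_D -> active={}
Op 5: register job_F */19 -> active={job_F:*/19}
Op 6: register job_C */2 -> active={job_C:*/2, job_F:*/19}
Op 7: unregister job_C -> active={job_F:*/19}
Op 8: register job_D */9 -> active={job_D:*/9, job_F:*/19}
Op 9: register job_A */7 -> active={job_A:*/7, job_D:*/9, job_F:*/19}
Op 10: register job_B */19 -> active={job_A:*/7, job_B:*/19, job_D:*/9, job_F:*/19}
Op 11: register job_C */18 -> active={job_A:*/7, job_B:*/19, job_C:*/18, job_D:*/9, job_F:*/19}
Op 12: register job_D */17 -> active={job_A:*/7, job_B:*/19, job_C:*/18, job_D:*/17, job_F:*/19}
  job_A: interval 7, next fire after T=183 is 189
  job_B: interval 19, next fire after T=183 is 190
  job_C: interval 18, next fire after T=183 is 198
  job_D: interval 17, next fire after T=183 is 187
  job_F: interval 19, next fire after T=183 is 190
Earliest = 187, winner (lex tiebreak) = job_D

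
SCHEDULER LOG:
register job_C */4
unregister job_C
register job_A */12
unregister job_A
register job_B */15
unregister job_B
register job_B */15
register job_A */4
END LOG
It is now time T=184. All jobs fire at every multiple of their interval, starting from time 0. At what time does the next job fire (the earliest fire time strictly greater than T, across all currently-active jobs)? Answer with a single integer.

Op 1: register job_C */4 -> active={job_C:*/4}
Op 2: unregister job_C -> active={}
Op 3: register job_A */12 -> active={job_A:*/12}
Op 4: unregister job_A -> active={}
Op 5: register job_B */15 -> active={job_B:*/15}
Op 6: unregister job_B -> active={}
Op 7: register job_B */15 -> active={job_B:*/15}
Op 8: register job_A */4 -> active={job_A:*/4, job_B:*/15}
  job_A: interval 4, next fire after T=184 is 188
  job_B: interval 15, next fire after T=184 is 195
Earliest fire time = 188 (job job_A)

Answer: 188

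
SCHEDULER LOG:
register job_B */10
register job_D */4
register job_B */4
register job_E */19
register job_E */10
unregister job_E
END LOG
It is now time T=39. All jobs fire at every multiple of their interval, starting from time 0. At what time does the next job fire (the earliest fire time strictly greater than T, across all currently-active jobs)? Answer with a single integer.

Answer: 40

Derivation:
Op 1: register job_B */10 -> active={job_B:*/10}
Op 2: register job_D */4 -> active={job_B:*/10, job_D:*/4}
Op 3: register job_B */4 -> active={job_B:*/4, job_D:*/4}
Op 4: register job_E */19 -> active={job_B:*/4, job_D:*/4, job_E:*/19}
Op 5: register job_E */10 -> active={job_B:*/4, job_D:*/4, job_E:*/10}
Op 6: unregister job_E -> active={job_B:*/4, job_D:*/4}
  job_B: interval 4, next fire after T=39 is 40
  job_D: interval 4, next fire after T=39 is 40
Earliest fire time = 40 (job job_B)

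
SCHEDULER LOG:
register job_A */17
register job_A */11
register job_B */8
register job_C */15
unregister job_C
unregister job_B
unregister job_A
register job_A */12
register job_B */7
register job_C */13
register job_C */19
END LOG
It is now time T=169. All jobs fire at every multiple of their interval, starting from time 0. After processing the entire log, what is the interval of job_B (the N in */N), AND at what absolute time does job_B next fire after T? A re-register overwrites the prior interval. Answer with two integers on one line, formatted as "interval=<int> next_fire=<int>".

Answer: interval=7 next_fire=175

Derivation:
Op 1: register job_A */17 -> active={job_A:*/17}
Op 2: register job_A */11 -> active={job_A:*/11}
Op 3: register job_B */8 -> active={job_A:*/11, job_B:*/8}
Op 4: register job_C */15 -> active={job_A:*/11, job_B:*/8, job_C:*/15}
Op 5: unregister job_C -> active={job_A:*/11, job_B:*/8}
Op 6: unregister job_B -> active={job_A:*/11}
Op 7: unregister job_A -> active={}
Op 8: register job_A */12 -> active={job_A:*/12}
Op 9: register job_B */7 -> active={job_A:*/12, job_B:*/7}
Op 10: register job_C */13 -> active={job_A:*/12, job_B:*/7, job_C:*/13}
Op 11: register job_C */19 -> active={job_A:*/12, job_B:*/7, job_C:*/19}
Final interval of job_B = 7
Next fire of job_B after T=169: (169//7+1)*7 = 175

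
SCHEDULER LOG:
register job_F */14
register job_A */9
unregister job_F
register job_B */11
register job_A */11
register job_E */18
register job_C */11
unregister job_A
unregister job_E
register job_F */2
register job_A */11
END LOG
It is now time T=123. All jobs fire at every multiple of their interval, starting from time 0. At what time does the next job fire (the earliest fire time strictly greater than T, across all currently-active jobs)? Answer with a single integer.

Answer: 124

Derivation:
Op 1: register job_F */14 -> active={job_F:*/14}
Op 2: register job_A */9 -> active={job_A:*/9, job_F:*/14}
Op 3: unregister job_F -> active={job_A:*/9}
Op 4: register job_B */11 -> active={job_A:*/9, job_B:*/11}
Op 5: register job_A */11 -> active={job_A:*/11, job_B:*/11}
Op 6: register job_E */18 -> active={job_A:*/11, job_B:*/11, job_E:*/18}
Op 7: register job_C */11 -> active={job_A:*/11, job_B:*/11, job_C:*/11, job_E:*/18}
Op 8: unregister job_A -> active={job_B:*/11, job_C:*/11, job_E:*/18}
Op 9: unregister job_E -> active={job_B:*/11, job_C:*/11}
Op 10: register job_F */2 -> active={job_B:*/11, job_C:*/11, job_F:*/2}
Op 11: register job_A */11 -> active={job_A:*/11, job_B:*/11, job_C:*/11, job_F:*/2}
  job_A: interval 11, next fire after T=123 is 132
  job_B: interval 11, next fire after T=123 is 132
  job_C: interval 11, next fire after T=123 is 132
  job_F: interval 2, next fire after T=123 is 124
Earliest fire time = 124 (job job_F)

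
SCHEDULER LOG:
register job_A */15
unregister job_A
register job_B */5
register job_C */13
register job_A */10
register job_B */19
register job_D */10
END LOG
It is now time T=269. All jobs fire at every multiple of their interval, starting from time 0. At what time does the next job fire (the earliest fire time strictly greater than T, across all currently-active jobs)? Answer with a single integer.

Answer: 270

Derivation:
Op 1: register job_A */15 -> active={job_A:*/15}
Op 2: unregister job_A -> active={}
Op 3: register job_B */5 -> active={job_B:*/5}
Op 4: register job_C */13 -> active={job_B:*/5, job_C:*/13}
Op 5: register job_A */10 -> active={job_A:*/10, job_B:*/5, job_C:*/13}
Op 6: register job_B */19 -> active={job_A:*/10, job_B:*/19, job_C:*/13}
Op 7: register job_D */10 -> active={job_A:*/10, job_B:*/19, job_C:*/13, job_D:*/10}
  job_A: interval 10, next fire after T=269 is 270
  job_B: interval 19, next fire after T=269 is 285
  job_C: interval 13, next fire after T=269 is 273
  job_D: interval 10, next fire after T=269 is 270
Earliest fire time = 270 (job job_A)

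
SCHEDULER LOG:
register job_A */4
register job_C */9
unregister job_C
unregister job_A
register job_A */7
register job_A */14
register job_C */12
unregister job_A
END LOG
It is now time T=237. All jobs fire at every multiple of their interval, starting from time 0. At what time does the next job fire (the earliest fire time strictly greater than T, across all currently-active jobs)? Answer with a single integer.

Op 1: register job_A */4 -> active={job_A:*/4}
Op 2: register job_C */9 -> active={job_A:*/4, job_C:*/9}
Op 3: unregister job_C -> active={job_A:*/4}
Op 4: unregister job_A -> active={}
Op 5: register job_A */7 -> active={job_A:*/7}
Op 6: register job_A */14 -> active={job_A:*/14}
Op 7: register job_C */12 -> active={job_A:*/14, job_C:*/12}
Op 8: unregister job_A -> active={job_C:*/12}
  job_C: interval 12, next fire after T=237 is 240
Earliest fire time = 240 (job job_C)

Answer: 240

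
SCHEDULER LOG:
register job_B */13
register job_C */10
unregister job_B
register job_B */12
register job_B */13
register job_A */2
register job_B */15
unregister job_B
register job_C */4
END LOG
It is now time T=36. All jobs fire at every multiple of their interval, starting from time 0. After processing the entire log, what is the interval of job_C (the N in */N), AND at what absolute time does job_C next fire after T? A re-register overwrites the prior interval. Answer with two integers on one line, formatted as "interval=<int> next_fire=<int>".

Answer: interval=4 next_fire=40

Derivation:
Op 1: register job_B */13 -> active={job_B:*/13}
Op 2: register job_C */10 -> active={job_B:*/13, job_C:*/10}
Op 3: unregister job_B -> active={job_C:*/10}
Op 4: register job_B */12 -> active={job_B:*/12, job_C:*/10}
Op 5: register job_B */13 -> active={job_B:*/13, job_C:*/10}
Op 6: register job_A */2 -> active={job_A:*/2, job_B:*/13, job_C:*/10}
Op 7: register job_B */15 -> active={job_A:*/2, job_B:*/15, job_C:*/10}
Op 8: unregister job_B -> active={job_A:*/2, job_C:*/10}
Op 9: register job_C */4 -> active={job_A:*/2, job_C:*/4}
Final interval of job_C = 4
Next fire of job_C after T=36: (36//4+1)*4 = 40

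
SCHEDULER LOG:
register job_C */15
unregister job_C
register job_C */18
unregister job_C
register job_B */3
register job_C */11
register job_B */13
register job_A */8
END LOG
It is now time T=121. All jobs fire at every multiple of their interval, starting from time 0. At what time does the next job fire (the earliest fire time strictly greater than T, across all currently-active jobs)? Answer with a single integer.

Op 1: register job_C */15 -> active={job_C:*/15}
Op 2: unregister job_C -> active={}
Op 3: register job_C */18 -> active={job_C:*/18}
Op 4: unregister job_C -> active={}
Op 5: register job_B */3 -> active={job_B:*/3}
Op 6: register job_C */11 -> active={job_B:*/3, job_C:*/11}
Op 7: register job_B */13 -> active={job_B:*/13, job_C:*/11}
Op 8: register job_A */8 -> active={job_A:*/8, job_B:*/13, job_C:*/11}
  job_A: interval 8, next fire after T=121 is 128
  job_B: interval 13, next fire after T=121 is 130
  job_C: interval 11, next fire after T=121 is 132
Earliest fire time = 128 (job job_A)

Answer: 128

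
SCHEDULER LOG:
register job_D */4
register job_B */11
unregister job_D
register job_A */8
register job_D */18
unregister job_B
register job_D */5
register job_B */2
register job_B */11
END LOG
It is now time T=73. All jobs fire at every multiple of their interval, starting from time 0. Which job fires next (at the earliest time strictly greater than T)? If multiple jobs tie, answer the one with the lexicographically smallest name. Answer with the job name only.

Op 1: register job_D */4 -> active={job_D:*/4}
Op 2: register job_B */11 -> active={job_B:*/11, job_D:*/4}
Op 3: unregister job_D -> active={job_B:*/11}
Op 4: register job_A */8 -> active={job_A:*/8, job_B:*/11}
Op 5: register job_D */18 -> active={job_A:*/8, job_B:*/11, job_D:*/18}
Op 6: unregister job_B -> active={job_A:*/8, job_D:*/18}
Op 7: register job_D */5 -> active={job_A:*/8, job_D:*/5}
Op 8: register job_B */2 -> active={job_A:*/8, job_B:*/2, job_D:*/5}
Op 9: register job_B */11 -> active={job_A:*/8, job_B:*/11, job_D:*/5}
  job_A: interval 8, next fire after T=73 is 80
  job_B: interval 11, next fire after T=73 is 77
  job_D: interval 5, next fire after T=73 is 75
Earliest = 75, winner (lex tiebreak) = job_D

Answer: job_D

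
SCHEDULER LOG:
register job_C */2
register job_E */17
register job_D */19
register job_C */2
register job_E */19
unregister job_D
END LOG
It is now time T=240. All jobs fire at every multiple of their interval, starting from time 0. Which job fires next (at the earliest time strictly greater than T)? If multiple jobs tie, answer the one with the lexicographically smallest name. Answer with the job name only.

Op 1: register job_C */2 -> active={job_C:*/2}
Op 2: register job_E */17 -> active={job_C:*/2, job_E:*/17}
Op 3: register job_D */19 -> active={job_C:*/2, job_D:*/19, job_E:*/17}
Op 4: register job_C */2 -> active={job_C:*/2, job_D:*/19, job_E:*/17}
Op 5: register job_E */19 -> active={job_C:*/2, job_D:*/19, job_E:*/19}
Op 6: unregister job_D -> active={job_C:*/2, job_E:*/19}
  job_C: interval 2, next fire after T=240 is 242
  job_E: interval 19, next fire after T=240 is 247
Earliest = 242, winner (lex tiebreak) = job_C

Answer: job_C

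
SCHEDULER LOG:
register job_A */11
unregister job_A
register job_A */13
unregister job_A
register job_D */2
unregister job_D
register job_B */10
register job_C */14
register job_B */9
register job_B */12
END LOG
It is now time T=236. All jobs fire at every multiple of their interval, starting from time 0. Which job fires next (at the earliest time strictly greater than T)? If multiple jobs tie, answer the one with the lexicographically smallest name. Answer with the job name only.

Op 1: register job_A */11 -> active={job_A:*/11}
Op 2: unregister job_A -> active={}
Op 3: register job_A */13 -> active={job_A:*/13}
Op 4: unregister job_A -> active={}
Op 5: register job_D */2 -> active={job_D:*/2}
Op 6: unregister job_D -> active={}
Op 7: register job_B */10 -> active={job_B:*/10}
Op 8: register job_C */14 -> active={job_B:*/10, job_C:*/14}
Op 9: register job_B */9 -> active={job_B:*/9, job_C:*/14}
Op 10: register job_B */12 -> active={job_B:*/12, job_C:*/14}
  job_B: interval 12, next fire after T=236 is 240
  job_C: interval 14, next fire after T=236 is 238
Earliest = 238, winner (lex tiebreak) = job_C

Answer: job_C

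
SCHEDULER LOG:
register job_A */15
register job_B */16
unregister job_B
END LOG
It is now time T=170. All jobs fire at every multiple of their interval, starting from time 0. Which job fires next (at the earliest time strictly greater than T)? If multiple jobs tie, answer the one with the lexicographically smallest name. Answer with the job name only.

Answer: job_A

Derivation:
Op 1: register job_A */15 -> active={job_A:*/15}
Op 2: register job_B */16 -> active={job_A:*/15, job_B:*/16}
Op 3: unregister job_B -> active={job_A:*/15}
  job_A: interval 15, next fire after T=170 is 180
Earliest = 180, winner (lex tiebreak) = job_A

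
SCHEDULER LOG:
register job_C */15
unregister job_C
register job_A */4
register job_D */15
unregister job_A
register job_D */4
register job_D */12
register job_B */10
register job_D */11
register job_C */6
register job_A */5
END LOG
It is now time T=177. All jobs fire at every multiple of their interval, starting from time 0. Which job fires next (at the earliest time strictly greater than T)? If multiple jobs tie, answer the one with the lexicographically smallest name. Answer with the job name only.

Op 1: register job_C */15 -> active={job_C:*/15}
Op 2: unregister job_C -> active={}
Op 3: register job_A */4 -> active={job_A:*/4}
Op 4: register job_D */15 -> active={job_A:*/4, job_D:*/15}
Op 5: unregister job_A -> active={job_D:*/15}
Op 6: register job_D */4 -> active={job_D:*/4}
Op 7: register job_D */12 -> active={job_D:*/12}
Op 8: register job_B */10 -> active={job_B:*/10, job_D:*/12}
Op 9: register job_D */11 -> active={job_B:*/10, job_D:*/11}
Op 10: register job_C */6 -> active={job_B:*/10, job_C:*/6, job_D:*/11}
Op 11: register job_A */5 -> active={job_A:*/5, job_B:*/10, job_C:*/6, job_D:*/11}
  job_A: interval 5, next fire after T=177 is 180
  job_B: interval 10, next fire after T=177 is 180
  job_C: interval 6, next fire after T=177 is 180
  job_D: interval 11, next fire after T=177 is 187
Earliest = 180, winner (lex tiebreak) = job_A

Answer: job_A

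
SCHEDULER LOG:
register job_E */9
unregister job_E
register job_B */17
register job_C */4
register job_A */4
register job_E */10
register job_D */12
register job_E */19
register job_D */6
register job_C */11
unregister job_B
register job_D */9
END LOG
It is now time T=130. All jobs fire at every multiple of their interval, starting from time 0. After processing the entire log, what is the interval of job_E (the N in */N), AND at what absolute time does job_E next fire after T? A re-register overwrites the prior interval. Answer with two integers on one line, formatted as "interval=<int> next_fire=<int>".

Answer: interval=19 next_fire=133

Derivation:
Op 1: register job_E */9 -> active={job_E:*/9}
Op 2: unregister job_E -> active={}
Op 3: register job_B */17 -> active={job_B:*/17}
Op 4: register job_C */4 -> active={job_B:*/17, job_C:*/4}
Op 5: register job_A */4 -> active={job_A:*/4, job_B:*/17, job_C:*/4}
Op 6: register job_E */10 -> active={job_A:*/4, job_B:*/17, job_C:*/4, job_E:*/10}
Op 7: register job_D */12 -> active={job_A:*/4, job_B:*/17, job_C:*/4, job_D:*/12, job_E:*/10}
Op 8: register job_E */19 -> active={job_A:*/4, job_B:*/17, job_C:*/4, job_D:*/12, job_E:*/19}
Op 9: register job_D */6 -> active={job_A:*/4, job_B:*/17, job_C:*/4, job_D:*/6, job_E:*/19}
Op 10: register job_C */11 -> active={job_A:*/4, job_B:*/17, job_C:*/11, job_D:*/6, job_E:*/19}
Op 11: unregister job_B -> active={job_A:*/4, job_C:*/11, job_D:*/6, job_E:*/19}
Op 12: register job_D */9 -> active={job_A:*/4, job_C:*/11, job_D:*/9, job_E:*/19}
Final interval of job_E = 19
Next fire of job_E after T=130: (130//19+1)*19 = 133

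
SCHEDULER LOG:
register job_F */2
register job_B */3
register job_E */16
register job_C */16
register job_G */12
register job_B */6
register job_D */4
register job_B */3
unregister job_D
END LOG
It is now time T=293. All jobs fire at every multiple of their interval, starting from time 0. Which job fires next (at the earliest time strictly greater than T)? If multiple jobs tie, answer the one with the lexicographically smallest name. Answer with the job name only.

Answer: job_B

Derivation:
Op 1: register job_F */2 -> active={job_F:*/2}
Op 2: register job_B */3 -> active={job_B:*/3, job_F:*/2}
Op 3: register job_E */16 -> active={job_B:*/3, job_E:*/16, job_F:*/2}
Op 4: register job_C */16 -> active={job_B:*/3, job_C:*/16, job_E:*/16, job_F:*/2}
Op 5: register job_G */12 -> active={job_B:*/3, job_C:*/16, job_E:*/16, job_F:*/2, job_G:*/12}
Op 6: register job_B */6 -> active={job_B:*/6, job_C:*/16, job_E:*/16, job_F:*/2, job_G:*/12}
Op 7: register job_D */4 -> active={job_B:*/6, job_C:*/16, job_D:*/4, job_E:*/16, job_F:*/2, job_G:*/12}
Op 8: register job_B */3 -> active={job_B:*/3, job_C:*/16, job_D:*/4, job_E:*/16, job_F:*/2, job_G:*/12}
Op 9: unregister job_D -> active={job_B:*/3, job_C:*/16, job_E:*/16, job_F:*/2, job_G:*/12}
  job_B: interval 3, next fire after T=293 is 294
  job_C: interval 16, next fire after T=293 is 304
  job_E: interval 16, next fire after T=293 is 304
  job_F: interval 2, next fire after T=293 is 294
  job_G: interval 12, next fire after T=293 is 300
Earliest = 294, winner (lex tiebreak) = job_B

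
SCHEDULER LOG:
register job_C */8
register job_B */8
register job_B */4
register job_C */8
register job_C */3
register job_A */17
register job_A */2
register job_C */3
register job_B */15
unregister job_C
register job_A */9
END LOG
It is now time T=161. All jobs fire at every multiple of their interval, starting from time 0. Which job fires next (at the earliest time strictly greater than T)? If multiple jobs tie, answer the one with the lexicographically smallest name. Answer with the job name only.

Op 1: register job_C */8 -> active={job_C:*/8}
Op 2: register job_B */8 -> active={job_B:*/8, job_C:*/8}
Op 3: register job_B */4 -> active={job_B:*/4, job_C:*/8}
Op 4: register job_C */8 -> active={job_B:*/4, job_C:*/8}
Op 5: register job_C */3 -> active={job_B:*/4, job_C:*/3}
Op 6: register job_A */17 -> active={job_A:*/17, job_B:*/4, job_C:*/3}
Op 7: register job_A */2 -> active={job_A:*/2, job_B:*/4, job_C:*/3}
Op 8: register job_C */3 -> active={job_A:*/2, job_B:*/4, job_C:*/3}
Op 9: register job_B */15 -> active={job_A:*/2, job_B:*/15, job_C:*/3}
Op 10: unregister job_C -> active={job_A:*/2, job_B:*/15}
Op 11: register job_A */9 -> active={job_A:*/9, job_B:*/15}
  job_A: interval 9, next fire after T=161 is 162
  job_B: interval 15, next fire after T=161 is 165
Earliest = 162, winner (lex tiebreak) = job_A

Answer: job_A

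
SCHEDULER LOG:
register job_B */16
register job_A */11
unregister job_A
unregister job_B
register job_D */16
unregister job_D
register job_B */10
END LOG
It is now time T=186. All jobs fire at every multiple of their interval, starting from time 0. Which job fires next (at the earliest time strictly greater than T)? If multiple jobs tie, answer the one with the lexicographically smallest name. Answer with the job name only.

Answer: job_B

Derivation:
Op 1: register job_B */16 -> active={job_B:*/16}
Op 2: register job_A */11 -> active={job_A:*/11, job_B:*/16}
Op 3: unregister job_A -> active={job_B:*/16}
Op 4: unregister job_B -> active={}
Op 5: register job_D */16 -> active={job_D:*/16}
Op 6: unregister job_D -> active={}
Op 7: register job_B */10 -> active={job_B:*/10}
  job_B: interval 10, next fire after T=186 is 190
Earliest = 190, winner (lex tiebreak) = job_B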